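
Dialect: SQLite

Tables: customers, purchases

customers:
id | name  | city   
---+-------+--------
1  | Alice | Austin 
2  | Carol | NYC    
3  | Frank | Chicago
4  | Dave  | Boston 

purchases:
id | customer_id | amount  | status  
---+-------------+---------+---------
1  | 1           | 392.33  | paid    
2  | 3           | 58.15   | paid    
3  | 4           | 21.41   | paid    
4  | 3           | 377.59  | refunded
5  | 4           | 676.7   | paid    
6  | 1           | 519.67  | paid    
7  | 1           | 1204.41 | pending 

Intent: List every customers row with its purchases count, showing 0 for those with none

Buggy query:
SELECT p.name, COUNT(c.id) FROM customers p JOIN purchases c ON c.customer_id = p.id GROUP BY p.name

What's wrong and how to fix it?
Bug: INNER JOIN drops customers rows that have no matching purchases rows

Fix: Switch to LEFT JOIN to retain unmatched parent rows

Corrected query:
SELECT p.name, COUNT(c.id) FROM customers p LEFT JOIN purchases c ON c.customer_id = p.id GROUP BY p.name

Result:
name  | COUNT(c.id)
------+------------
Alice | 3          
Carol | 0          
Dave  | 2          
Frank | 2          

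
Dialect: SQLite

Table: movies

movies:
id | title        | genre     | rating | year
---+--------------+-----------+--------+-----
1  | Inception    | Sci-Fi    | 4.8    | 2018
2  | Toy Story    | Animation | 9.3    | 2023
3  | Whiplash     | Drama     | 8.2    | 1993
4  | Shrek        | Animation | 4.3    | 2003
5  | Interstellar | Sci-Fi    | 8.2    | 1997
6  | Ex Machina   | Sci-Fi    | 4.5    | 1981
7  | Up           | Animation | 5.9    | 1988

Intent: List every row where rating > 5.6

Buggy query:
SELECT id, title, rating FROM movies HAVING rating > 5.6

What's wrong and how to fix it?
Bug: HAVING filters the output of aggregation, but this query has no GROUP BY and no aggregate functions, so SQLite rejects it (HAVING clause on a non-aggregate query); the condition here is per row

Fix: Replace HAVING with WHERE since the condition applies to individual rows

Corrected query:
SELECT id, title, rating FROM movies WHERE rating > 5.6

Result:
id | title        | rating
---+--------------+-------
2  | Toy Story    | 9.3   
3  | Whiplash     | 8.2   
5  | Interstellar | 8.2   
7  | Up           | 5.9   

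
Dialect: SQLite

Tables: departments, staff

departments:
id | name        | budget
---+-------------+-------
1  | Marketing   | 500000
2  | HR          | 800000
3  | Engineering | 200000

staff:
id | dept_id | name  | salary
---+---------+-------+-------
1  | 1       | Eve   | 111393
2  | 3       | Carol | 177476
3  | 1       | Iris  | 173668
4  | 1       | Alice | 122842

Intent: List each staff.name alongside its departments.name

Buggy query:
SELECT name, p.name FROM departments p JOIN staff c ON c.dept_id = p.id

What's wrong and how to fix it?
Bug: 'name' exists in both joined tables, so the database can't tell which one is meant

Fix: Prefix ambiguous columns with the table alias

Corrected query:
SELECT c.name, p.name FROM departments p JOIN staff c ON c.dept_id = p.id

Result:
name  | name       
------+------------
Eve   | Marketing  
Carol | Engineering
Iris  | Marketing  
Alice | Marketing  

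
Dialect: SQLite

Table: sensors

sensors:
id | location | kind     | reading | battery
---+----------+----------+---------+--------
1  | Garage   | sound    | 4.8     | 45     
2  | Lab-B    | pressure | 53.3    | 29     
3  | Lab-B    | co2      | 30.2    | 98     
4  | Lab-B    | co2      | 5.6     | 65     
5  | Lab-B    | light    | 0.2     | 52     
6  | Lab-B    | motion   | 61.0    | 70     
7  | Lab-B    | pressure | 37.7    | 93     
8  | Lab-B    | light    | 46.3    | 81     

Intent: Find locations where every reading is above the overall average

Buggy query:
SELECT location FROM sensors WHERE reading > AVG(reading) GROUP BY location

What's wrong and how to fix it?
Bug: WHERE evaluates per row before aggregation, so AVG() is unavailable

Fix: Use a subquery for AVG and a HAVING MIN(...) filter so the condition holds for every row in the group

Corrected query:
SELECT location FROM sensors GROUP BY location HAVING MIN(reading) > (SELECT AVG(reading) FROM sensors)

Result:
(no rows)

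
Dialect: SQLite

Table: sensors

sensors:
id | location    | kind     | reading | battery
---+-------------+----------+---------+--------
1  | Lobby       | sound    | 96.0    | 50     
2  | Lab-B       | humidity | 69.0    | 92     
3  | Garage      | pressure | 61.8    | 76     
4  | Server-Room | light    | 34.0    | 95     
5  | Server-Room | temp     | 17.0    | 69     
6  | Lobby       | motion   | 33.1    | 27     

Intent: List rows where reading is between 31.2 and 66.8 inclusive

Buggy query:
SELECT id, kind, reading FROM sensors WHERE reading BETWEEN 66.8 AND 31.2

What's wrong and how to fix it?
Bug: BETWEEN expects the lower bound first; with 66.8 AND 31.2 the range is empty

Fix: Swap the bounds so the smaller value comes first

Corrected query:
SELECT id, kind, reading FROM sensors WHERE reading BETWEEN 31.2 AND 66.8

Result:
id | kind     | reading
---+----------+--------
3  | pressure | 61.8   
4  | light    | 34     
6  | motion   | 33.1   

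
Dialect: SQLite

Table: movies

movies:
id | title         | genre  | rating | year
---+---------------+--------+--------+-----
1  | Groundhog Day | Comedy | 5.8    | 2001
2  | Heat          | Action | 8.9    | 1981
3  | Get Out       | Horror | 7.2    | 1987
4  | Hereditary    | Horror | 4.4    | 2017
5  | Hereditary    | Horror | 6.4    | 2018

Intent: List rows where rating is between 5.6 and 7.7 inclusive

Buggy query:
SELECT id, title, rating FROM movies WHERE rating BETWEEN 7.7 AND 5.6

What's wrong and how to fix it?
Bug: The bounds are reversed; BETWEEN a AND b requires a <= b to match anything

Fix: Write BETWEEN 5.6 AND 7.7

Corrected query:
SELECT id, title, rating FROM movies WHERE rating BETWEEN 5.6 AND 7.7

Result:
id | title         | rating
---+---------------+-------
1  | Groundhog Day | 5.8   
3  | Get Out       | 7.2   
5  | Hereditary    | 6.4   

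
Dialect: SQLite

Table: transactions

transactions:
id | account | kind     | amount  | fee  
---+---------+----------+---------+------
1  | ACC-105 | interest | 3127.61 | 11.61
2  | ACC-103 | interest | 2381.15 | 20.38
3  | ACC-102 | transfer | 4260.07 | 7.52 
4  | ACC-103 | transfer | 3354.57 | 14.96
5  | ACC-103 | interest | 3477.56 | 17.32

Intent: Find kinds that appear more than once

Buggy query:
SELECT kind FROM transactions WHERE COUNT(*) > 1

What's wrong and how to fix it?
Bug: COUNT(*) is an aggregate and cannot be used in WHERE

Fix: GROUP BY kind, then filter groups with HAVING COUNT(*) > 1

Corrected query:
SELECT kind FROM transactions GROUP BY kind HAVING COUNT(*) > 1

Result:
kind    
--------
interest
transfer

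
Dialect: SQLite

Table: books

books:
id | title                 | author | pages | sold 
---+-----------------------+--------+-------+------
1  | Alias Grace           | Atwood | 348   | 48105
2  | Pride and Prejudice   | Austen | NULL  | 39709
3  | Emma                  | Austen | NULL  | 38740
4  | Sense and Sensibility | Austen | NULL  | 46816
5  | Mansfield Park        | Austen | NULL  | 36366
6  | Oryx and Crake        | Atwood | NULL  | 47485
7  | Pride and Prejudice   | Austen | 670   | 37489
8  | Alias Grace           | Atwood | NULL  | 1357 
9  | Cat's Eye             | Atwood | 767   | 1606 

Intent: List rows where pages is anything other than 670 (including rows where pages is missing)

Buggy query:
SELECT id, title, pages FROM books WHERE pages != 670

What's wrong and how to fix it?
Bug: Inequality against NULL is unknown, not true; rows with NULL are dropped

Fix: Add an explicit OR pages IS NULL to include the missing-value rows

Corrected query:
SELECT id, title, pages FROM books WHERE pages != 670 OR pages IS NULL

Result:
id | title                 | pages
---+-----------------------+------
1  | Alias Grace           | 348  
2  | Pride and Prejudice   | NULL 
3  | Emma                  | NULL 
4  | Sense and Sensibility | NULL 
5  | Mansfield Park        | NULL 
6  | Oryx and Crake        | NULL 
8  | Alias Grace           | NULL 
9  | Cat's Eye             | 767  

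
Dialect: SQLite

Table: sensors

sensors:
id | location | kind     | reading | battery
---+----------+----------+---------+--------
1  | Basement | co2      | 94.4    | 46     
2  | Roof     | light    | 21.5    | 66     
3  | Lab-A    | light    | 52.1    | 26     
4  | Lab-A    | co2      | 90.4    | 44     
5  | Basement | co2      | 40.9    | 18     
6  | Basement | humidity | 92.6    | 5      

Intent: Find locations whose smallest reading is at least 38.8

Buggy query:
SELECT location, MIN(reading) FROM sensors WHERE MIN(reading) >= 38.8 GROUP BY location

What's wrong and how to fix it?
Bug: MIN() in WHERE is a misuse of aggregate

Fix: Use HAVING for the per-group MIN condition

Corrected query:
SELECT location, MIN(reading) FROM sensors GROUP BY location HAVING MIN(reading) >= 38.8

Result:
location | MIN(reading)
---------+-------------
Basement | 40.9        
Lab-A    | 52.1        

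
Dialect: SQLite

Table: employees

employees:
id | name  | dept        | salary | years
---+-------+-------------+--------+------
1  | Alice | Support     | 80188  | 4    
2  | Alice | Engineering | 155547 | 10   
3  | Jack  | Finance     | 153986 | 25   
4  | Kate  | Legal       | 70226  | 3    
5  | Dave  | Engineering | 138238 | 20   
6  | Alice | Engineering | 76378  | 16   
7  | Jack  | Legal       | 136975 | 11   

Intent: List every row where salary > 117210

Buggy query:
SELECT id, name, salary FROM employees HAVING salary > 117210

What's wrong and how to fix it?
Bug: This is a non-aggregate query (no GROUP BY, no aggregates), so in SQLite the HAVING clause is invalid here; a row-level condition belongs in WHERE

Fix: Use WHERE for row-level filtering

Corrected query:
SELECT id, name, salary FROM employees WHERE salary > 117210

Result:
id | name  | salary
---+-------+-------
2  | Alice | 155547
3  | Jack  | 153986
5  | Dave  | 138238
7  | Jack  | 136975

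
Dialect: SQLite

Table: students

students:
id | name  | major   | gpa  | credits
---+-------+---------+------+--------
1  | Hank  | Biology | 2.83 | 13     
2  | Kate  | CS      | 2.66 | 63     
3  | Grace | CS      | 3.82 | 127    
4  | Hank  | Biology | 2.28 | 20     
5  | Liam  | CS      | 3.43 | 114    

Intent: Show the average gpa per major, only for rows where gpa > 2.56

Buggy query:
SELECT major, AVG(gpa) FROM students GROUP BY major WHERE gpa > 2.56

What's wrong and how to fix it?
Bug: WHERE cannot follow GROUP BY

Fix: Move the WHERE clause before GROUP BY

Corrected query:
SELECT major, AVG(gpa) FROM students WHERE gpa > 2.56 GROUP BY major

Result:
major   | AVG(gpa)
--------+---------
Biology | 2.83    
CS      | 3.303333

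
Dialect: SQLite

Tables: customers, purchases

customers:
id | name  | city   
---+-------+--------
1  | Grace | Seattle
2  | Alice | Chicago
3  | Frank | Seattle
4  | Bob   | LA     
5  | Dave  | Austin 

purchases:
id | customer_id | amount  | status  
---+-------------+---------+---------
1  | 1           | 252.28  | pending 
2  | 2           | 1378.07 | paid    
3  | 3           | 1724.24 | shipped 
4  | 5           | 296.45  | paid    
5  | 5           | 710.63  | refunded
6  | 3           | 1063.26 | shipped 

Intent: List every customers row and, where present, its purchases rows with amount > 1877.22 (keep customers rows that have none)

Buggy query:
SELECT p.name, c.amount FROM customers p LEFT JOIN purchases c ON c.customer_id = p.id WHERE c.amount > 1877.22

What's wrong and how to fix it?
Bug: A WHERE condition on the right-hand table after LEFT JOIN drops unmatched parents

Fix: Put 'c.amount > 1877.22' in the JOIN's ON clause instead of WHERE

Corrected query:
SELECT p.name, c.amount FROM customers p LEFT JOIN purchases c ON c.customer_id = p.id AND c.amount > 1877.22

Result:
name  | amount
------+-------
Grace | NULL  
Alice | NULL  
Frank | NULL  
Bob   | NULL  
Dave  | NULL  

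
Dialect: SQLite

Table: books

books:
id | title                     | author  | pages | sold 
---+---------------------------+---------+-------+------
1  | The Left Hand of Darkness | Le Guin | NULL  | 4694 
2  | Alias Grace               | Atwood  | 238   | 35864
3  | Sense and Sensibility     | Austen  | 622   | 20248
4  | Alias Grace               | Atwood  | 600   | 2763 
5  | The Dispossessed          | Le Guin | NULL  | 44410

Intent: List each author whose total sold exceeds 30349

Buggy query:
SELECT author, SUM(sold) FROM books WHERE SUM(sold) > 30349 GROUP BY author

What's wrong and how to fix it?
Bug: WHERE runs before GROUP BY, so aggregates aren't available there

Fix: Move the aggregate condition to a HAVING clause

Corrected query:
SELECT author, SUM(sold) FROM books GROUP BY author HAVING SUM(sold) > 30349

Result:
author  | SUM(sold)
--------+----------
Atwood  | 38627    
Le Guin | 49104    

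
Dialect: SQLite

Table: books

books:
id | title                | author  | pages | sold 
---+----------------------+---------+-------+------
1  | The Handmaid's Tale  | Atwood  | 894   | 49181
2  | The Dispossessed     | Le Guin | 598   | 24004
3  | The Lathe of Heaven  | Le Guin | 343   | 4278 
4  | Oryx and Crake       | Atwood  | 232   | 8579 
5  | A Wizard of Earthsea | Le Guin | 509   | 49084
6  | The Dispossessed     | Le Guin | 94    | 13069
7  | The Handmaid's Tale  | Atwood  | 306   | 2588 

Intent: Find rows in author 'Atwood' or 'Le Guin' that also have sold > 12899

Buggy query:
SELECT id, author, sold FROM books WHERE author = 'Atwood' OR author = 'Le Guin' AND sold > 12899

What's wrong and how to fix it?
Bug: AND binds tighter than OR, so this parses as author = 'Atwood' OR (author = 'Le Guin' AND sold > 12899)

Fix: Group the OR with parentheses (or use IN), then AND the threshold

Corrected query:
SELECT id, author, sold FROM books WHERE (author = 'Atwood' OR author = 'Le Guin') AND sold > 12899

Result:
id | author  | sold 
---+---------+------
1  | Atwood  | 49181
2  | Le Guin | 24004
5  | Le Guin | 49084
6  | Le Guin | 13069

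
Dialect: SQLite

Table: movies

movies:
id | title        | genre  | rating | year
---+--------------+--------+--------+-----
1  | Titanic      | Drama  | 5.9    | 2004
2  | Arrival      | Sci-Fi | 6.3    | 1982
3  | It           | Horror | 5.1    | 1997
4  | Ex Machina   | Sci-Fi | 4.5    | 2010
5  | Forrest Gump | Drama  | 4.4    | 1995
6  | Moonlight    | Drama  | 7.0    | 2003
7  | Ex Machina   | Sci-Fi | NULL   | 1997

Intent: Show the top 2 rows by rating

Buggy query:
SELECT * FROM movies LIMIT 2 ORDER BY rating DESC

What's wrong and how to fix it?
Bug: LIMIT must come after ORDER BY

Fix: Sort with ORDER BY, then apply LIMIT

Corrected query:
SELECT * FROM movies ORDER BY rating DESC LIMIT 2

Result:
id | title     | genre  | rating | year
---+-----------+--------+--------+-----
6  | Moonlight | Drama  | 7      | 2003
2  | Arrival   | Sci-Fi | 6.3    | 1982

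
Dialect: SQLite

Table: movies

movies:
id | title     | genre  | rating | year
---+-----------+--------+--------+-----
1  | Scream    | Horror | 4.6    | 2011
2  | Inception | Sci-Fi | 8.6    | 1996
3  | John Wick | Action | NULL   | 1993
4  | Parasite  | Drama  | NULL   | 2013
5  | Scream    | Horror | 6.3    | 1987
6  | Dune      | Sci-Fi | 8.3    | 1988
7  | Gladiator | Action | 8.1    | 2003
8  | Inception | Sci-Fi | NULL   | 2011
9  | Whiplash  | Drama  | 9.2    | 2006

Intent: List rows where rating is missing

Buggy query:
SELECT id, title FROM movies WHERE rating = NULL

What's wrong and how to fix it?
Bug: '= NULL' is always unknown in SQL three-valued logic, so no rows match

Fix: Replace '= NULL' with 'IS NULL'

Corrected query:
SELECT id, title FROM movies WHERE rating IS NULL

Result:
id | title    
---+----------
3  | John Wick
4  | Parasite 
8  | Inception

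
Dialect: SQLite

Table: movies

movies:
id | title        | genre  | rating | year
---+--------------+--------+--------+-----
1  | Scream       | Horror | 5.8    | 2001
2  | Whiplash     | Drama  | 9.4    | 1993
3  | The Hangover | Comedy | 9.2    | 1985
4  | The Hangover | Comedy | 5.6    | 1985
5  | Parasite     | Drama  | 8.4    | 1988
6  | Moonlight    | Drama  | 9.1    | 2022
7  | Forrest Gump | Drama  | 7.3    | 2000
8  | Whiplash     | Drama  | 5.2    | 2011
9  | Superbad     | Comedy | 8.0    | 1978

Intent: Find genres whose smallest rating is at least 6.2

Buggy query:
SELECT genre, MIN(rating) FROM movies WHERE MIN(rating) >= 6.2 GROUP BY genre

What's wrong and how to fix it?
Bug: MIN() in WHERE is a misuse of aggregate

Fix: Use HAVING for the per-group MIN condition

Corrected query:
SELECT genre, MIN(rating) FROM movies GROUP BY genre HAVING MIN(rating) >= 6.2

Result:
(no rows)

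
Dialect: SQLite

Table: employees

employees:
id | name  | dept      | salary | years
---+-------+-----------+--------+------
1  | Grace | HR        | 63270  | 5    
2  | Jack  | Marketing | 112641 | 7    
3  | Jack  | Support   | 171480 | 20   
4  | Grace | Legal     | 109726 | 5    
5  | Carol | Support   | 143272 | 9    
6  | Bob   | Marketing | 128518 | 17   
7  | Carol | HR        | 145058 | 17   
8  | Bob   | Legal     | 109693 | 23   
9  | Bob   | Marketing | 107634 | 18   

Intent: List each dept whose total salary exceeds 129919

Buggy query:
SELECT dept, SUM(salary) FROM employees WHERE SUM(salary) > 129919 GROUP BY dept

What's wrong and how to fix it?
Bug: Aggregate functions cannot appear in a WHERE clause

Fix: Move the aggregate condition to a HAVING clause

Corrected query:
SELECT dept, SUM(salary) FROM employees GROUP BY dept HAVING SUM(salary) > 129919

Result:
dept      | SUM(salary)
----------+------------
HR        | 208328     
Legal     | 219419     
Marketing | 348793     
Support   | 314752     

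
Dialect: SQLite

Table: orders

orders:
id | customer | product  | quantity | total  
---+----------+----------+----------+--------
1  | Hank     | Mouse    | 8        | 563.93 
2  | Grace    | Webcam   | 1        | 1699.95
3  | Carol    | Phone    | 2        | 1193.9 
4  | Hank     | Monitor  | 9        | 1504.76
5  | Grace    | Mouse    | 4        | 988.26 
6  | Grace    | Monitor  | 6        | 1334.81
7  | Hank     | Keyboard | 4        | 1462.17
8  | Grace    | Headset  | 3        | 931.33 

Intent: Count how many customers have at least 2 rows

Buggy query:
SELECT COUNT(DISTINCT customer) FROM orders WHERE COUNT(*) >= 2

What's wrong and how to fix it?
Bug: COUNT(*) cannot appear in WHERE; the per-group count doesn't exist yet

Fix: Group first with HAVING COUNT(*) >= 2, then COUNT the resulting groups

Corrected query:
SELECT COUNT(*) FROM (SELECT customer FROM orders GROUP BY customer HAVING COUNT(*) >= 2)

Result:
COUNT(*)
--------
2       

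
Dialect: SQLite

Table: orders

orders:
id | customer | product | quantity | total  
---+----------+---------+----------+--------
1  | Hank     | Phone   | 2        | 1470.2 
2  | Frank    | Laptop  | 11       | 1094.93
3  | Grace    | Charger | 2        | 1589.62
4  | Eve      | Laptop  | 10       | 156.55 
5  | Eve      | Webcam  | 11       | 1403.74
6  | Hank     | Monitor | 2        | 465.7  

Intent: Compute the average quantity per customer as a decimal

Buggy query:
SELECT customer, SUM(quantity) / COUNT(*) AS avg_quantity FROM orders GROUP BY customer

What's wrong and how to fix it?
Bug: Both operands are integers, so '/' performs integer division and truncates

Fix: Multiply by 1.0 (or CAST to REAL) to force floating-point division

Corrected query:
SELECT customer, SUM(quantity) * 1.0 / COUNT(*) AS avg_quantity FROM orders GROUP BY customer

Result:
customer | avg_quantity
---------+-------------
Eve      | 10.5        
Frank    | 11          
Grace    | 2           
Hank     | 2           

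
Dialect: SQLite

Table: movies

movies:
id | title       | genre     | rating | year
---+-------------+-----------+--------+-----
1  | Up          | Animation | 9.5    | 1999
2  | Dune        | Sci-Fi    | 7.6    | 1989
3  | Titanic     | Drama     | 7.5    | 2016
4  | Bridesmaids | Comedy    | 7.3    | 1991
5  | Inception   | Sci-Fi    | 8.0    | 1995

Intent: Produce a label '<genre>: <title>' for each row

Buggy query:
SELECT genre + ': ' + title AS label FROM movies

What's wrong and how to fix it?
Bug: '+' is numeric addition; on text columns SQLite converts them to 0 instead of concatenating

Fix: Use the || operator for string concatenation

Corrected query:
SELECT genre || ': ' || title AS label FROM movies

Result:
label              
-------------------
Animation: Up      
Sci-Fi: Dune       
Drama: Titanic     
Comedy: Bridesmaids
Sci-Fi: Inception  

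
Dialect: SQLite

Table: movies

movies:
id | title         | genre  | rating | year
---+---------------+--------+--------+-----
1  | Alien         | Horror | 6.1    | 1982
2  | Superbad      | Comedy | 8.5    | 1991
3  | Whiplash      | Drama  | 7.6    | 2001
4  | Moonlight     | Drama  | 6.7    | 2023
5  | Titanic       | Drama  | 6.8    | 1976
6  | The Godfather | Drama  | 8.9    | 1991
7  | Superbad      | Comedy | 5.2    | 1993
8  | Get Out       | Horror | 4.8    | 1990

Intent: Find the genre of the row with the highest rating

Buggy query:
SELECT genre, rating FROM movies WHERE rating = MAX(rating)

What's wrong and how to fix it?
Bug: WHERE is evaluated per row; an aggregate over the whole table isn't defined there

Fix: Wrap MAX in a scalar subquery so WHERE compares against a single value

Corrected query:
SELECT genre, rating FROM movies WHERE rating = (SELECT MAX(rating) FROM movies)

Result:
genre | rating
------+-------
Drama | 8.9   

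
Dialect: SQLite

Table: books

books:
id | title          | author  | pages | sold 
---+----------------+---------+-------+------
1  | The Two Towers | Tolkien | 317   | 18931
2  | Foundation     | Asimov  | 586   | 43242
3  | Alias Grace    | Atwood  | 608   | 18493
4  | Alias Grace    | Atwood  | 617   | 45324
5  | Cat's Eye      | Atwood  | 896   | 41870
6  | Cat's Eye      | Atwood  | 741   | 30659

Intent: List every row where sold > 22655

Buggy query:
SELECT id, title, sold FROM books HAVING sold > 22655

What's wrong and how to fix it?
Bug: HAVING filters the output of aggregation, but this query has no GROUP BY and no aggregate functions, so SQLite rejects it (HAVING clause on a non-aggregate query); the condition here is per row

Fix: Replace HAVING with WHERE since the condition applies to individual rows

Corrected query:
SELECT id, title, sold FROM books WHERE sold > 22655

Result:
id | title       | sold 
---+-------------+------
2  | Foundation  | 43242
4  | Alias Grace | 45324
5  | Cat's Eye   | 41870
6  | Cat's Eye   | 30659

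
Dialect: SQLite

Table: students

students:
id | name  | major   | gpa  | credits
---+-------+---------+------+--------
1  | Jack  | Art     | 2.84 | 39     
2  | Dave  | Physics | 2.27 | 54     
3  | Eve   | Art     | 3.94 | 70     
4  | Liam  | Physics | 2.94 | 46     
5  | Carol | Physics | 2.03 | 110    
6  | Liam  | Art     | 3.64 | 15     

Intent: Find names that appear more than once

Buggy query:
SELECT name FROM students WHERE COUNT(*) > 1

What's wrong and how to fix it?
Bug: WHERE can't reference COUNT(*); aggregates are computed after WHERE

Fix: Group first, then use HAVING for the count condition

Corrected query:
SELECT name FROM students GROUP BY name HAVING COUNT(*) > 1

Result:
name
----
Liam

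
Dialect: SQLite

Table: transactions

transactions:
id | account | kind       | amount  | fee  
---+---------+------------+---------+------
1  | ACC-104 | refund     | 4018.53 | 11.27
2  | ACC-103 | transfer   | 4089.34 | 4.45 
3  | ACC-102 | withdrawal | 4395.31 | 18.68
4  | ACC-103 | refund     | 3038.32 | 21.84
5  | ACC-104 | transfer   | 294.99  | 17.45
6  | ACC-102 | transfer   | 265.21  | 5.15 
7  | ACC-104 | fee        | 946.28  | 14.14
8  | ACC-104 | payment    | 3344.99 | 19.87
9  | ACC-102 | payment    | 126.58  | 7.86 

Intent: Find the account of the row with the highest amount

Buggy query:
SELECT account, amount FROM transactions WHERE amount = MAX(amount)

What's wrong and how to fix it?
Bug: MAX(amount) is an aggregate and cannot be used directly in WHERE

Fix: Use a subquery: WHERE amount = (SELECT MAX(amount) FROM transactions)

Corrected query:
SELECT account, amount FROM transactions WHERE amount = (SELECT MAX(amount) FROM transactions)

Result:
account | amount 
--------+--------
ACC-102 | 4395.31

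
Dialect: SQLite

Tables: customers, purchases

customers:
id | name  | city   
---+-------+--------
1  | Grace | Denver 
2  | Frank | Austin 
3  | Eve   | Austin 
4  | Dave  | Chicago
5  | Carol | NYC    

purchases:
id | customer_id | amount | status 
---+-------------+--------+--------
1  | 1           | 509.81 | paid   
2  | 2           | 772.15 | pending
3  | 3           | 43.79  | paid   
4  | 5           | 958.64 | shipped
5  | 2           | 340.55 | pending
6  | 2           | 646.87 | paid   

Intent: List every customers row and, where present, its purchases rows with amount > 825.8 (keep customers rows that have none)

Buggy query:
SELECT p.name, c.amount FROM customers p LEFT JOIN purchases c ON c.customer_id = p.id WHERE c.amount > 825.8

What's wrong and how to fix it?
Bug: Filtering c.amount in WHERE discards the NULL rows produced by LEFT JOIN, turning it into an inner join

Fix: Put 'c.amount > 825.8' in the JOIN's ON clause instead of WHERE

Corrected query:
SELECT p.name, c.amount FROM customers p LEFT JOIN purchases c ON c.customer_id = p.id AND c.amount > 825.8

Result:
name  | amount
------+-------
Grace | NULL  
Frank | NULL  
Eve   | NULL  
Dave  | NULL  
Carol | 958.64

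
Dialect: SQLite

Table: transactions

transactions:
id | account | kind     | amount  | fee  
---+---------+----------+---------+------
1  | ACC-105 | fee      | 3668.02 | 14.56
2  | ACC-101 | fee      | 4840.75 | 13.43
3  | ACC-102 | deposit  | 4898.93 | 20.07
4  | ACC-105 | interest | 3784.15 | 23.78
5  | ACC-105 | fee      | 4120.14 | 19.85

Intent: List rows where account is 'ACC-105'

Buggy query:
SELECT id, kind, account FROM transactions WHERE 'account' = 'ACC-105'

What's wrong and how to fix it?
Bug: Single quotes denote string literals in SQL; the column name is being compared as a constant string

Fix: Remove the quotes around the column name (or use double quotes for an identifier)

Corrected query:
SELECT id, kind, account FROM transactions WHERE account = 'ACC-105'

Result:
id | kind     | account
---+----------+--------
1  | fee      | ACC-105
4  | interest | ACC-105
5  | fee      | ACC-105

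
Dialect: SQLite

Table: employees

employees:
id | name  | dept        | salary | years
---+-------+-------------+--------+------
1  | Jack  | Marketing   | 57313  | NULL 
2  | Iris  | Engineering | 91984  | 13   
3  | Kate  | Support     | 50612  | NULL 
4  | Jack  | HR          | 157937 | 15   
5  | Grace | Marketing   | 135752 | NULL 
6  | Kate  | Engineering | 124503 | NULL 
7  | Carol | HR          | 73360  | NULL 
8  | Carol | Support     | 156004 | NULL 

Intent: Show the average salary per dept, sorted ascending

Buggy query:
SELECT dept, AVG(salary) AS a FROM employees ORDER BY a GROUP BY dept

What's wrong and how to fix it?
Bug: ORDER BY appears before GROUP BY; SQL clause order requires GROUP BY first

Fix: Reorder: SELECT … FROM … GROUP BY … ORDER BY …

Corrected query:
SELECT dept, AVG(salary) AS a FROM employees GROUP BY dept ORDER BY a

Result:
dept        | a       
------------+---------
Marketing   | 96532.5 
Support     | 103308  
Engineering | 108243.5
HR          | 115648.5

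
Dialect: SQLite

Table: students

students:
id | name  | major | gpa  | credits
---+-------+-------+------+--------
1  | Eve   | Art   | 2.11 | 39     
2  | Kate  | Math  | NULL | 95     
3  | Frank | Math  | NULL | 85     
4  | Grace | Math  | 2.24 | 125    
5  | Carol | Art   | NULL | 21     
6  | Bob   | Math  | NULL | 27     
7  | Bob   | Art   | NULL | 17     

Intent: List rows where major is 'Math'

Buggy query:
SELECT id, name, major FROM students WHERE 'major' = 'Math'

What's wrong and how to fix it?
Bug: Single quotes denote string literals in SQL; the column name is being compared as a constant string

Fix: Remove the quotes around the column name (or use double quotes for an identifier)

Corrected query:
SELECT id, name, major FROM students WHERE major = 'Math'

Result:
id | name  | major
---+-------+------
2  | Kate  | Math 
3  | Frank | Math 
4  | Grace | Math 
6  | Bob   | Math 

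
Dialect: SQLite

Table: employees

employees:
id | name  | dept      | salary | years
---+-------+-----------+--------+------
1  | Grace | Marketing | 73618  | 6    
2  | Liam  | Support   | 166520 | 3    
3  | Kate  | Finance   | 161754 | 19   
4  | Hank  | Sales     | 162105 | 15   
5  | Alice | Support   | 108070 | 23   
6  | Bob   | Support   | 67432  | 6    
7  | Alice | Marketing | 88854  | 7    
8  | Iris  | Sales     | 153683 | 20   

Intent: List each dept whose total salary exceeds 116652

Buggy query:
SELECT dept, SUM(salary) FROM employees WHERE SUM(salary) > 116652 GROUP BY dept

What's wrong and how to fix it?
Bug: SUM(salary) is an aggregate, but WHERE filters rows before aggregation

Fix: Move the aggregate condition to a HAVING clause

Corrected query:
SELECT dept, SUM(salary) FROM employees GROUP BY dept HAVING SUM(salary) > 116652

Result:
dept      | SUM(salary)
----------+------------
Finance   | 161754     
Marketing | 162472     
Sales     | 315788     
Support   | 342022     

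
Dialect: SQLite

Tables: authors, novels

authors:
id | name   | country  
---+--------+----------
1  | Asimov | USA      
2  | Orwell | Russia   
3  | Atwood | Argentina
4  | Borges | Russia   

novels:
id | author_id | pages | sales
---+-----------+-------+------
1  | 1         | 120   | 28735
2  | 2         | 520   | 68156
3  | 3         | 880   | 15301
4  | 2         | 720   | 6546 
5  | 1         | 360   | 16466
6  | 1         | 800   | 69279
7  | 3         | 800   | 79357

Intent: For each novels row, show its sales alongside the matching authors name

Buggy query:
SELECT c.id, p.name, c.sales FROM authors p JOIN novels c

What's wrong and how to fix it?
Bug: JOIN with no ON clause produces a cartesian product; every novels row pairs with every authors row

Fix: Add ON c.author_id = p.id to the JOIN

Corrected query:
SELECT c.id, p.name, c.sales FROM authors p JOIN novels c ON c.author_id = p.id

Result:
id | name   | sales
---+--------+------
1  | Asimov | 28735
2  | Orwell | 68156
3  | Atwood | 15301
4  | Orwell | 6546 
5  | Asimov | 16466
6  | Asimov | 69279
7  | Atwood | 79357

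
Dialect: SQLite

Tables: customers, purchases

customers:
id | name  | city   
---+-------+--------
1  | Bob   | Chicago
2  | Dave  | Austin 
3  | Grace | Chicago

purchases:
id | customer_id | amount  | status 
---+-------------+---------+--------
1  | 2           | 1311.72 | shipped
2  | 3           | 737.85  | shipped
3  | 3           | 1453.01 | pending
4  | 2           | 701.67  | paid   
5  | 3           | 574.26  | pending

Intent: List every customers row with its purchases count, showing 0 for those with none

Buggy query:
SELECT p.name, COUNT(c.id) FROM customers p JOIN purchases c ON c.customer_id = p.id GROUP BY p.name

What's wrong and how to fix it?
Bug: INNER JOIN drops customers rows that have no matching purchases rows

Fix: Use LEFT JOIN so parents without children still appear (COUNT(c.id) gives 0)

Corrected query:
SELECT p.name, COUNT(c.id) FROM customers p LEFT JOIN purchases c ON c.customer_id = p.id GROUP BY p.name

Result:
name  | COUNT(c.id)
------+------------
Bob   | 0          
Dave  | 2          
Grace | 3          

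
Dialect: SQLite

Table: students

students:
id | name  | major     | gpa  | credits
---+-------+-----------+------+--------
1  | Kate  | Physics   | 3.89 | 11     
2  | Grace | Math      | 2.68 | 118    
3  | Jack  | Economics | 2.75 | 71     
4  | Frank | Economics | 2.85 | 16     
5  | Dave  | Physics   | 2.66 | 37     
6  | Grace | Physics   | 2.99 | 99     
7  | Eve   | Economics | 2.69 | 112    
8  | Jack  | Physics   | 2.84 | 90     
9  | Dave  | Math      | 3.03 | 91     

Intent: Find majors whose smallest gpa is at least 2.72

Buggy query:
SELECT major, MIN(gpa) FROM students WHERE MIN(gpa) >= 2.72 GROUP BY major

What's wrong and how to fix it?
Bug: Aggregates like MIN are computed per group after WHERE runs

Fix: Use HAVING for the per-group MIN condition

Corrected query:
SELECT major, MIN(gpa) FROM students GROUP BY major HAVING MIN(gpa) >= 2.72

Result:
(no rows)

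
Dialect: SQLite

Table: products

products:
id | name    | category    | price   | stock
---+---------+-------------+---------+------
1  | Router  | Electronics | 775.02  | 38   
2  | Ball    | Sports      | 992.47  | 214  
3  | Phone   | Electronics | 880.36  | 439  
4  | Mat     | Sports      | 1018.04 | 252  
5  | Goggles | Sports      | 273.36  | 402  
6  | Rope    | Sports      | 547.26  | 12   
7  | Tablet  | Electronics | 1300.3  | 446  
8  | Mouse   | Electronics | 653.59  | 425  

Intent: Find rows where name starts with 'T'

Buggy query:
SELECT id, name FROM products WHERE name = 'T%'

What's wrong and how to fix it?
Bug: '=' compares the literal string including the % character; pattern matching needs LIKE

Fix: Use LIKE for wildcard pattern matching

Corrected query:
SELECT id, name FROM products WHERE name LIKE 'T%'

Result:
id | name  
---+-------
7  | Tablet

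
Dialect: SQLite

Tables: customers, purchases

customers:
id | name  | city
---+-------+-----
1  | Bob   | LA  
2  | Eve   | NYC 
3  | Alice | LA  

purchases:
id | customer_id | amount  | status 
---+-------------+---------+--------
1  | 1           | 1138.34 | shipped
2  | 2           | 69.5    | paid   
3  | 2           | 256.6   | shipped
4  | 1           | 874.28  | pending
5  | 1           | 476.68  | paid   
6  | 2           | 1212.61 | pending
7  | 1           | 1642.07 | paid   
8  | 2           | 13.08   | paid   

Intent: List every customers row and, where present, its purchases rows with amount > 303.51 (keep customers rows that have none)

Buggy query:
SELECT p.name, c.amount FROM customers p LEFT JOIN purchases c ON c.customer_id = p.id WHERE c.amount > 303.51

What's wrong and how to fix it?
Bug: A WHERE condition on the right-hand table after LEFT JOIN drops unmatched parents

Fix: Move the right-table condition into the ON clause so unmatched parents are kept

Corrected query:
SELECT p.name, c.amount FROM customers p LEFT JOIN purchases c ON c.customer_id = p.id AND c.amount > 303.51

Result:
name  | amount 
------+--------
Bob   | 476.68 
Bob   | 874.28 
Bob   | 1138.34
Bob   | 1642.07
Eve   | 1212.61
Alice | NULL   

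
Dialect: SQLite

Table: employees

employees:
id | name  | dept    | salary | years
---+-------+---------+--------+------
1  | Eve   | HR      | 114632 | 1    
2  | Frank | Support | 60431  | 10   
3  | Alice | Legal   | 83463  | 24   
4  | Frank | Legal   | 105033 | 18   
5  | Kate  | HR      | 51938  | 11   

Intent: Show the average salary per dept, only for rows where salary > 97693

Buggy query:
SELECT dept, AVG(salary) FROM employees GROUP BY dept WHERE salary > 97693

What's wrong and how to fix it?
Bug: WHERE cannot follow GROUP BY

Fix: Move the WHERE clause before GROUP BY

Corrected query:
SELECT dept, AVG(salary) FROM employees WHERE salary > 97693 GROUP BY dept

Result:
dept  | AVG(salary)
------+------------
HR    | 114632     
Legal | 105033     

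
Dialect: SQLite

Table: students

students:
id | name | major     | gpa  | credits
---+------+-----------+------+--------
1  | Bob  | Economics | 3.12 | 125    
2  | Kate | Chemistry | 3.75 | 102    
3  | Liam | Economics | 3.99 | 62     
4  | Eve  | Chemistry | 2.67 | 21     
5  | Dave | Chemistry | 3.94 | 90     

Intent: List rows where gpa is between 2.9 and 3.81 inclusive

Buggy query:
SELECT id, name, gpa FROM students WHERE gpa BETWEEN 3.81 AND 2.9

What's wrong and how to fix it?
Bug: The bounds are reversed; BETWEEN a AND b requires a <= b to match anything

Fix: Write BETWEEN 2.9 AND 3.81

Corrected query:
SELECT id, name, gpa FROM students WHERE gpa BETWEEN 2.9 AND 3.81

Result:
id | name | gpa 
---+------+-----
1  | Bob  | 3.12
2  | Kate | 3.75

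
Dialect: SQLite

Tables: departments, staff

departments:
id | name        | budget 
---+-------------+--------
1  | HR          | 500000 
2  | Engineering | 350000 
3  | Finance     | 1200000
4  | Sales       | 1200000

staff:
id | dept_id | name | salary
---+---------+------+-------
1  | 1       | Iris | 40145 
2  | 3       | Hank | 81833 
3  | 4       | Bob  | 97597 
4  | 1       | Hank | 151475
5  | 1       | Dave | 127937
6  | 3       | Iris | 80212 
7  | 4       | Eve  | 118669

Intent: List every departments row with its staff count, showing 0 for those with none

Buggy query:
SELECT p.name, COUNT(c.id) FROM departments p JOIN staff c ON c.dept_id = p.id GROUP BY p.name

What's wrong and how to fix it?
Bug: An inner join excludes parents with zero children

Fix: Use LEFT JOIN so parents without children still appear (COUNT(c.id) gives 0)

Corrected query:
SELECT p.name, COUNT(c.id) FROM departments p LEFT JOIN staff c ON c.dept_id = p.id GROUP BY p.name

Result:
name        | COUNT(c.id)
------------+------------
Engineering | 0          
Finance     | 2          
HR          | 3          
Sales       | 2          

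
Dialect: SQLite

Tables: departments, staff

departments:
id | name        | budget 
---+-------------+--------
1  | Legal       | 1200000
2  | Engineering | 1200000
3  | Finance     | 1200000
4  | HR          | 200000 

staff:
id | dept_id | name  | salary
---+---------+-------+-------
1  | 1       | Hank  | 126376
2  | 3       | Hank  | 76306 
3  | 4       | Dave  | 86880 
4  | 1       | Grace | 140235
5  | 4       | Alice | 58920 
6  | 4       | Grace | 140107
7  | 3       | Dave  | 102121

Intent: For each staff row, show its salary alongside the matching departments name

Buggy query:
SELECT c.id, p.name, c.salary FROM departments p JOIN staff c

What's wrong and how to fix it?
Bug: JOIN with no ON clause produces a cartesian product; every staff row pairs with every departments row

Fix: Add ON c.dept_id = p.id to the JOIN

Corrected query:
SELECT c.id, p.name, c.salary FROM departments p JOIN staff c ON c.dept_id = p.id

Result:
id | name    | salary
---+---------+-------
1  | Legal   | 126376
2  | Finance | 76306 
3  | HR      | 86880 
4  | Legal   | 140235
5  | HR      | 58920 
6  | HR      | 140107
7  | Finance | 102121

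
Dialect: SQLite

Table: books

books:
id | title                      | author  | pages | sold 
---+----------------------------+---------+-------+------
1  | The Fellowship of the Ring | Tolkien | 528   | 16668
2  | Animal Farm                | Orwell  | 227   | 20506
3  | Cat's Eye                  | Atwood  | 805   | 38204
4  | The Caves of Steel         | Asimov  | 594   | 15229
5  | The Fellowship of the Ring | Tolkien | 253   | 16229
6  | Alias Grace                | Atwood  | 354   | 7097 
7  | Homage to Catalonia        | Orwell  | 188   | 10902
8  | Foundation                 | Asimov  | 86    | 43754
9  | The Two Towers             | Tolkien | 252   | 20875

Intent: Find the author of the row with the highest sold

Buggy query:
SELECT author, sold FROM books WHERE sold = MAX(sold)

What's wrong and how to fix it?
Bug: WHERE is evaluated per row; an aggregate over the whole table isn't defined there

Fix: Use a subquery: WHERE sold = (SELECT MAX(sold) FROM books)

Corrected query:
SELECT author, sold FROM books WHERE sold = (SELECT MAX(sold) FROM books)

Result:
author | sold 
-------+------
Asimov | 43754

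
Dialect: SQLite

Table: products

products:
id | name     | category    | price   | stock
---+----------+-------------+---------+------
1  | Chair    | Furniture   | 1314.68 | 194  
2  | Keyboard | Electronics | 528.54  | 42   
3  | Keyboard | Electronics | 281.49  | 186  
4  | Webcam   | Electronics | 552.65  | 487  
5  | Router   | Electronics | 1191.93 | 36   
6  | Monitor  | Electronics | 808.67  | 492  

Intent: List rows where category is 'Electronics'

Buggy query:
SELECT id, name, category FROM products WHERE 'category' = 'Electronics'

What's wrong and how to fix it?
Bug: Single quotes denote string literals in SQL; the column name is being compared as a constant string

Fix: Remove the quotes around the column name (or use double quotes for an identifier)

Corrected query:
SELECT id, name, category FROM products WHERE category = 'Electronics'

Result:
id | name     | category   
---+----------+------------
2  | Keyboard | Electronics
3  | Keyboard | Electronics
4  | Webcam   | Electronics
5  | Router   | Electronics
6  | Monitor  | Electronics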